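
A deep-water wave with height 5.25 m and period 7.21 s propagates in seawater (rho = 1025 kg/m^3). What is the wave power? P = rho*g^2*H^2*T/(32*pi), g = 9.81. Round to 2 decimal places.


P = rho * g^2 * H^2 * T / (32 * pi)
P = 1025 * 9.81^2 * 5.25^2 * 7.21 / (32 * pi)
P = 1025 * 96.2361 * 27.5625 * 7.21 / 100.53096
P = 194991.60 W/m

194991.60


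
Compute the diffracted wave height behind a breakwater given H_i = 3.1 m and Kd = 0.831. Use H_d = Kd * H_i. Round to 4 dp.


H_d = Kd * H_i
H_d = 0.831 * 3.1
H_d = 2.5761 m

2.5761


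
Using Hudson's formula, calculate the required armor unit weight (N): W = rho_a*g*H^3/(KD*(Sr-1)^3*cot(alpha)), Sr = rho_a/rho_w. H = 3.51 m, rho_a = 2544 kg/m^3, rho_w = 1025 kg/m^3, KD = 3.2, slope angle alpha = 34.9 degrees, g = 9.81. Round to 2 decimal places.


Sr = rho_a / rho_w = 2544 / 1025 = 2.481951
(Sr - 1) = 1.481951
(Sr - 1)^3 = 3.254631
cot(34.9) = 1 / tan(34.9) = 1 / 0.697610 = 1.433466
Numerator = 2544 * 9.81 * 3.51^3 = 1079213.7346
Denominator = 3.2 * 3.254631 * 1.433466 = 14.929292
W = 1079213.7346 / 14.929292
W = 72288.34 N

72288.34


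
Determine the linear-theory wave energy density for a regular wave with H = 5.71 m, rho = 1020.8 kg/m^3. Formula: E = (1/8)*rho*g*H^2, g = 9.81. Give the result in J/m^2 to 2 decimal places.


E = (1/8) * rho * g * H^2
E = (1/8) * 1020.8 * 9.81 * 5.71^2
E = 0.125 * 1020.8 * 9.81 * 32.6041
E = 40812.38 J/m^2

40812.38


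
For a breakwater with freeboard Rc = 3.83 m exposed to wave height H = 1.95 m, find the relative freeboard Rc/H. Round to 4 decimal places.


Relative freeboard = Rc / H
= 3.83 / 1.95
= 1.9641

1.9641


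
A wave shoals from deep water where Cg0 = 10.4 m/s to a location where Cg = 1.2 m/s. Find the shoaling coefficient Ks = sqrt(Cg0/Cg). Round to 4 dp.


Ks = sqrt(Cg0 / Cg)
Ks = sqrt(10.4 / 1.2)
Ks = sqrt(8.6667)
Ks = 2.9439

2.9439


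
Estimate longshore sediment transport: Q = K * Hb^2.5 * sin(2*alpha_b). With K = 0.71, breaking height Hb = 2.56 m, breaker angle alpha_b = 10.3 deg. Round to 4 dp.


Q = K * Hb^2.5 * sin(2 * alpha_b)
Hb^2.5 = 2.56^2.5 = 10.485760
sin(2 * 10.3) = sin(20.6) = 0.351842
Q = 0.71 * 10.485760 * 0.351842
Q = 2.6194 m^3/s

2.6194


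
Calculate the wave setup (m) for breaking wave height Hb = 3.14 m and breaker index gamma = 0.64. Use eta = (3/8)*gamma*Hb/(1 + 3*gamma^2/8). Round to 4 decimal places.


eta = (3/8) * gamma * Hb / (1 + 3*gamma^2/8)
Numerator = (3/8) * 0.64 * 3.14 = 0.753600
Denominator = 1 + 3*0.64^2/8 = 1 + 0.153600 = 1.153600
eta = 0.753600 / 1.153600
eta = 0.6533 m

0.6533


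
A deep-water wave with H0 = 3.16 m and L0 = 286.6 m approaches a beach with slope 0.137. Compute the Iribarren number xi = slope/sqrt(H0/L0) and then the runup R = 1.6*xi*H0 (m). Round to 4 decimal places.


xi = slope / sqrt(H0/L0)
H0/L0 = 3.16/286.6 = 0.011026
sqrt(0.011026) = 0.105004
xi = 0.137 / 0.105004 = 1.304713
R = 1.6 * xi * H0 = 1.6 * 1.304713 * 3.16
R = 6.5966 m

6.5966


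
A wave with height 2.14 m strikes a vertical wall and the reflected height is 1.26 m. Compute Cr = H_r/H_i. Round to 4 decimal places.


Cr = H_r / H_i
Cr = 1.26 / 2.14
Cr = 0.5888

0.5888


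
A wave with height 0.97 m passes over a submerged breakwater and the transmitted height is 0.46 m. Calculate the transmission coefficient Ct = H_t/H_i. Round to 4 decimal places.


Ct = H_t / H_i
Ct = 0.46 / 0.97
Ct = 0.4742

0.4742


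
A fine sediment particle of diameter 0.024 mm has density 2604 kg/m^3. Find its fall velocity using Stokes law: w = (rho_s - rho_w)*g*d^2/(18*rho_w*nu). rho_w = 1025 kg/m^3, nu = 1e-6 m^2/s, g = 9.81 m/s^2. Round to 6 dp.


w = (rho_s - rho_w) * g * d^2 / (18 * rho_w * nu)
d = 0.024 mm = 0.000024 m
rho_s - rho_w = 2604 - 1025 = 1579
Numerator = 1579 * 9.81 * (0.000024)^2 = 0.000008922234
Denominator = 18 * 1025 * 1e-6 = 0.018450
w = 0.000484 m/s

0.000484


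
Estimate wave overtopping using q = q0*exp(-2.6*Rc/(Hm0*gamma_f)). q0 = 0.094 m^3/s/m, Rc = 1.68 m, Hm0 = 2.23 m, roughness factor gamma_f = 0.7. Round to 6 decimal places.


q = q0 * exp(-2.6 * Rc / (Hm0 * gamma_f))
Exponent = -2.6 * 1.68 / (2.23 * 0.7)
= -2.6 * 1.68 / 1.5610
= -2.798206
exp(-2.798206) = 0.060919
q = 0.094 * 0.060919
q = 0.005726 m^3/s/m

0.005726


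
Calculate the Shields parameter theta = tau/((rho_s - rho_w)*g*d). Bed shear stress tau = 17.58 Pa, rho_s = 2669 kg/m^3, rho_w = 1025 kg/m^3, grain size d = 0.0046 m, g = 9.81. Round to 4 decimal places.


theta = tau / ((rho_s - rho_w) * g * d)
rho_s - rho_w = 2669 - 1025 = 1644
Denominator = 1644 * 9.81 * 0.0046 = 74.187144
theta = 17.58 / 74.187144
theta = 0.2370

0.2370


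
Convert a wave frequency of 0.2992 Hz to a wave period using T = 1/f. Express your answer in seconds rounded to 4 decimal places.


T = 1 / f
T = 1 / 0.2992
T = 3.3422 s

3.3422


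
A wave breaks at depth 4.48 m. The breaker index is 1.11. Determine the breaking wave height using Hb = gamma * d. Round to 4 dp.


Hb = gamma * d
Hb = 1.11 * 4.48
Hb = 4.9728 m

4.9728


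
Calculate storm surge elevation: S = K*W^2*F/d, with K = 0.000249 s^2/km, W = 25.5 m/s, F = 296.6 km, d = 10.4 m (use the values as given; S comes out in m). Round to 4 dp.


S = K * W^2 * F / d
W^2 = 25.5^2 = 650.25
S = 0.000249 * 650.25 * 296.6 / 10.4
Numerator = 0.000249 * 650.25 * 296.6 = 48.023173
S = 48.023173 / 10.4 = 4.6176 m

4.6176


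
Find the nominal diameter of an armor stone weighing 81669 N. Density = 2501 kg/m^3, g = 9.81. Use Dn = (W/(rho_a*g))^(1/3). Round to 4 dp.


V = W / (rho_a * g)
V = 81669 / (2501 * 9.81)
V = 81669 / 24534.81
V = 3.328699 m^3
Dn = V^(1/3) = 3.328699^(1/3)
Dn = 1.4931 m

1.4931


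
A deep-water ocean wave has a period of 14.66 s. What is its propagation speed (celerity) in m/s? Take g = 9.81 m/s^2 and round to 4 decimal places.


We use the deep-water celerity formula:
C = g * T / (2 * pi)
C = 9.81 * 14.66 / (2 * 3.14159...)
C = 143.814600 / 6.283185
C = 22.8888 m/s

22.8888


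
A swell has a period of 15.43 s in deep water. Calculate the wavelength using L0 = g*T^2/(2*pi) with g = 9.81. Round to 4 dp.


L0 = g * T^2 / (2 * pi)
L0 = 9.81 * 15.43^2 / (2 * pi)
L0 = 9.81 * 238.0849 / 6.28319
L0 = 2335.6129 / 6.28319
L0 = 371.7243 m

371.7243


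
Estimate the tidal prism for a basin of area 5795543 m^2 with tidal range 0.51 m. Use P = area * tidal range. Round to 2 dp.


Tidal prism = Area * Tidal range
P = 5795543 * 0.51
P = 2955726.93 m^3

2955726.93


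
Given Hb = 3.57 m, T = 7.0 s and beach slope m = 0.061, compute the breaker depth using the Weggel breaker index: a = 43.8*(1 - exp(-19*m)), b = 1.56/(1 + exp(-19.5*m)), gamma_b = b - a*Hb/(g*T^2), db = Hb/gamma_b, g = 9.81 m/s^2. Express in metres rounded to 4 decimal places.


a = 43.8 * (1 - exp(-19 * m))
exp(-19 * 0.061) = exp(-1.1590) = 0.313800
a = 43.8 * (1 - 0.313800) = 30.055568
b = 1.56 / (1 + exp(-19.5 * m))
exp(-19.5 * 0.061) = exp(-1.1895) = 0.304373
b = 1.56 / (1 + 0.304373) = 1.195977
Hb / (g * T^2) = 3.57 / (9.81 * 7.0^2) = 3.57 / 480.6900 = 0.00742682
gamma_b = b - a * Hb/(g*T^2) = 1.195977 - 30.055568 * 0.00742682 = 0.972759
db = Hb / gamma_b = 3.57 / 0.972759
db = 3.6700 m

3.6700


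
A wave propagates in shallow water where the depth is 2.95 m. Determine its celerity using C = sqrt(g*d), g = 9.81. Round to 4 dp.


Using the shallow-water approximation:
C = sqrt(g * d) = sqrt(9.81 * 2.95)
C = sqrt(28.9395)
C = 5.3795 m/s

5.3795


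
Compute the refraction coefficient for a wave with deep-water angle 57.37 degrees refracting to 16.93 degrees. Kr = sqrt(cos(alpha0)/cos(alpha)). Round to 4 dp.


Kr = sqrt(cos(alpha0) / cos(alpha))
cos(57.37) = 0.539212
cos(16.93) = 0.956661
Kr = sqrt(0.539212 / 0.956661)
Kr = sqrt(0.563639)
Kr = 0.7508

0.7508


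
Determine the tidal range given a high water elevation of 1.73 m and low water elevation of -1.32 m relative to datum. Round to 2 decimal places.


Tidal range = High water - Low water
Tidal range = 1.73 - (-1.32)
Tidal range = 3.05 m

3.05


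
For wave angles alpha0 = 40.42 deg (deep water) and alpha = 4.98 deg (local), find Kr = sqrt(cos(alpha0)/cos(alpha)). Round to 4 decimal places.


Kr = sqrt(cos(alpha0) / cos(alpha))
cos(40.42) = 0.761312
cos(4.98) = 0.996225
Kr = sqrt(0.761312 / 0.996225)
Kr = sqrt(0.764197)
Kr = 0.8742

0.8742


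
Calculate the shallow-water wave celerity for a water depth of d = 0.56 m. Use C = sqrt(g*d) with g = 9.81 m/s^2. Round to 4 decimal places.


Using the shallow-water approximation:
C = sqrt(g * d) = sqrt(9.81 * 0.56)
C = sqrt(5.4936)
C = 2.3438 m/s

2.3438


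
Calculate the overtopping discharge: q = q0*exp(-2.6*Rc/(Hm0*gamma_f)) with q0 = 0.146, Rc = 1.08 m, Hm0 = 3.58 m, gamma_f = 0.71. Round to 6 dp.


q = q0 * exp(-2.6 * Rc / (Hm0 * gamma_f))
Exponent = -2.6 * 1.08 / (3.58 * 0.71)
= -2.6 * 1.08 / 2.5418
= -1.104729
exp(-1.104729) = 0.331301
q = 0.146 * 0.331301
q = 0.048370 m^3/s/m

0.048370


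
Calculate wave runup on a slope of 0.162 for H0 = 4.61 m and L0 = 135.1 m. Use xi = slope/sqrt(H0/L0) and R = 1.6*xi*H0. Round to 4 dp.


xi = slope / sqrt(H0/L0)
H0/L0 = 4.61/135.1 = 0.034123
sqrt(0.034123) = 0.184724
xi = 0.162 / 0.184724 = 0.876985
R = 1.6 * xi * H0 = 1.6 * 0.876985 * 4.61
R = 6.4686 m

6.4686


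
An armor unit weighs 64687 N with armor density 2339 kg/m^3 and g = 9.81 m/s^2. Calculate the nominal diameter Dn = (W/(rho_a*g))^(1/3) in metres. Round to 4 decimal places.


V = W / (rho_a * g)
V = 64687 / (2339 * 9.81)
V = 64687 / 22945.59
V = 2.819147 m^3
Dn = V^(1/3) = 2.819147^(1/3)
Dn = 1.4127 m

1.4127


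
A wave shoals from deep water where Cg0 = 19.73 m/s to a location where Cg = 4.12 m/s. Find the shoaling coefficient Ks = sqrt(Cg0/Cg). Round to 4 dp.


Ks = sqrt(Cg0 / Cg)
Ks = sqrt(19.73 / 4.12)
Ks = sqrt(4.7888)
Ks = 2.1883

2.1883


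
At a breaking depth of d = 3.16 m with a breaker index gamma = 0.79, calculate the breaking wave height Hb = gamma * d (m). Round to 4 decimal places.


Hb = gamma * d
Hb = 0.79 * 3.16
Hb = 2.4964 m

2.4964


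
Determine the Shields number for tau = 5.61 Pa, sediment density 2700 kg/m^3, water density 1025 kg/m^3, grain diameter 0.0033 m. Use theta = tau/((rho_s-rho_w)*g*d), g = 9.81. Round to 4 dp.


theta = tau / ((rho_s - rho_w) * g * d)
rho_s - rho_w = 2700 - 1025 = 1675
Denominator = 1675 * 9.81 * 0.0033 = 54.224775
theta = 5.61 / 54.224775
theta = 0.1035

0.1035


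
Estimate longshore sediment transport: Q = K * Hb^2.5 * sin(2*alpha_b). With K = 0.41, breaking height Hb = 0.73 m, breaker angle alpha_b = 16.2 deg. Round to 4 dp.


Q = K * Hb^2.5 * sin(2 * alpha_b)
Hb^2.5 = 0.73^2.5 = 0.455310
sin(2 * 16.2) = sin(32.4) = 0.535827
Q = 0.41 * 0.455310 * 0.535827
Q = 0.1000 m^3/s

0.1000


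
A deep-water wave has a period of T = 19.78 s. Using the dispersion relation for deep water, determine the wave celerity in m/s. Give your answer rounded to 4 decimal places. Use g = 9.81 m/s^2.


We use the deep-water celerity formula:
C = g * T / (2 * pi)
C = 9.81 * 19.78 / (2 * 3.14159...)
C = 194.041800 / 6.283185
C = 30.8827 m/s

30.8827


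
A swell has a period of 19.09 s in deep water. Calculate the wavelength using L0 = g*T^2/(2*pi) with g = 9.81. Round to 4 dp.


L0 = g * T^2 / (2 * pi)
L0 = 9.81 * 19.09^2 / (2 * pi)
L0 = 9.81 * 364.4281 / 6.28319
L0 = 3575.0397 / 6.28319
L0 = 568.9852 m

568.9852


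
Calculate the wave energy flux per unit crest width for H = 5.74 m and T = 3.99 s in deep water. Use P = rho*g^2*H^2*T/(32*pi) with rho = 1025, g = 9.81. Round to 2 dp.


P = rho * g^2 * H^2 * T / (32 * pi)
P = 1025 * 9.81^2 * 5.74^2 * 3.99 / (32 * pi)
P = 1025 * 96.2361 * 32.9476 * 3.99 / 100.53096
P = 128990.79 W/m

128990.79


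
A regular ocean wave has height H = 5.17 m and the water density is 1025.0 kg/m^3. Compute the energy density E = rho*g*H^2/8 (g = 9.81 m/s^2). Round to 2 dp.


E = (1/8) * rho * g * H^2
E = (1/8) * 1025.0 * 9.81 * 5.17^2
E = 0.125 * 1025.0 * 9.81 * 26.7289
E = 33595.72 J/m^2

33595.72


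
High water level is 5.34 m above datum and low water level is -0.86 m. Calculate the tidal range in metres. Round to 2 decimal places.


Tidal range = High water - Low water
Tidal range = 5.34 - (-0.86)
Tidal range = 6.20 m

6.20


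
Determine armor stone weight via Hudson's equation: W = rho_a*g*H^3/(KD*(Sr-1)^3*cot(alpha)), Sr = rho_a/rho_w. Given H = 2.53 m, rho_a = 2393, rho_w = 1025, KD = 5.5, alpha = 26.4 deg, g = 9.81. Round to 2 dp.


Sr = rho_a / rho_w = 2393 / 1025 = 2.334634
(Sr - 1) = 1.334634
(Sr - 1)^3 = 2.377315
cot(26.4) = 1 / tan(26.4) = 1 / 0.496404 = 2.014487
Numerator = 2393 * 9.81 * 2.53^3 = 380165.9967
Denominator = 5.5 * 2.377315 * 2.014487 = 26.339883
W = 380165.9967 / 26.339883
W = 14433.09 N

14433.09


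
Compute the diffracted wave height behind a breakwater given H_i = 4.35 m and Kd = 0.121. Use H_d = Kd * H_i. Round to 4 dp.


H_d = Kd * H_i
H_d = 0.121 * 4.35
H_d = 0.5264 m

0.5264


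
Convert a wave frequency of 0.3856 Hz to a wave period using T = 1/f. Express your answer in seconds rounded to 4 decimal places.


T = 1 / f
T = 1 / 0.3856
T = 2.5934 s

2.5934


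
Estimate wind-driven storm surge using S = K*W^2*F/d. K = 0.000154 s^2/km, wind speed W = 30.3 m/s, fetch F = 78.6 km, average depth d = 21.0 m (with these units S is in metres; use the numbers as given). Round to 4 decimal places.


S = K * W^2 * F / d
W^2 = 30.3^2 = 918.09
S = 0.000154 * 918.09 * 78.6 / 21.0
Numerator = 0.000154 * 918.09 * 78.6 = 11.112929
S = 11.112929 / 21.0 = 0.5292 m

0.5292


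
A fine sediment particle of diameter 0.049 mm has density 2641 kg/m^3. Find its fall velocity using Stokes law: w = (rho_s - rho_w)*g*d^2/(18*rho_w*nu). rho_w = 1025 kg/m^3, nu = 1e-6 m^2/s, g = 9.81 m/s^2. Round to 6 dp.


w = (rho_s - rho_w) * g * d^2 / (18 * rho_w * nu)
d = 0.049 mm = 0.000049 m
rho_s - rho_w = 2641 - 1025 = 1616
Numerator = 1616 * 9.81 * (0.000049)^2 = 0.000038062957
Denominator = 18 * 1025 * 1e-6 = 0.018450
w = 0.002063 m/s

0.002063


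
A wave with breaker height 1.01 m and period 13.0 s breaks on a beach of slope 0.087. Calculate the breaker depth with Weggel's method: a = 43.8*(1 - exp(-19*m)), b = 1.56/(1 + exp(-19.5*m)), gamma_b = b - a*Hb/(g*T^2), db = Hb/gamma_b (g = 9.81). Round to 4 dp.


a = 43.8 * (1 - exp(-19 * m))
exp(-19 * 0.087) = exp(-1.6530) = 0.191475
a = 43.8 * (1 - 0.191475) = 35.413412
b = 1.56 / (1 + exp(-19.5 * m))
exp(-19.5 * 0.087) = exp(-1.6965) = 0.183324
b = 1.56 / (1 + 0.183324) = 1.318320
Hb / (g * T^2) = 1.01 / (9.81 * 13.0^2) = 1.01 / 1657.8900 = 0.00060921
gamma_b = b - a * Hb/(g*T^2) = 1.318320 - 35.413412 * 0.00060921 = 1.296746
db = Hb / gamma_b = 1.01 / 1.296746
db = 0.7789 m

0.7789


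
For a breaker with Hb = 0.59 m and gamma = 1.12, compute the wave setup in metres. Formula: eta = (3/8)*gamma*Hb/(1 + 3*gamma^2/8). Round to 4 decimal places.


eta = (3/8) * gamma * Hb / (1 + 3*gamma^2/8)
Numerator = (3/8) * 1.12 * 0.59 = 0.247800
Denominator = 1 + 3*1.12^2/8 = 1 + 0.470400 = 1.470400
eta = 0.247800 / 1.470400
eta = 0.1685 m

0.1685


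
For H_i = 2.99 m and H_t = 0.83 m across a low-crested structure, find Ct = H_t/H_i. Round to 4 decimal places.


Ct = H_t / H_i
Ct = 0.83 / 2.99
Ct = 0.2776

0.2776


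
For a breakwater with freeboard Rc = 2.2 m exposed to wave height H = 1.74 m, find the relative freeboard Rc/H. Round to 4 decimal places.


Relative freeboard = Rc / H
= 2.2 / 1.74
= 1.2644

1.2644


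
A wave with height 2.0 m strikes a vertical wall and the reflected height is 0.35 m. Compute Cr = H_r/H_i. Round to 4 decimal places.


Cr = H_r / H_i
Cr = 0.35 / 2.0
Cr = 0.1750

0.1750


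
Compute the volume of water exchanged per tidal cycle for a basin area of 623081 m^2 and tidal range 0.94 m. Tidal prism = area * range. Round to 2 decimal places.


Tidal prism = Area * Tidal range
P = 623081 * 0.94
P = 585696.14 m^3

585696.14


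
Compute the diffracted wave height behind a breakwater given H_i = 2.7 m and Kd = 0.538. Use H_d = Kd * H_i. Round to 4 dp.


H_d = Kd * H_i
H_d = 0.538 * 2.7
H_d = 1.4526 m

1.4526


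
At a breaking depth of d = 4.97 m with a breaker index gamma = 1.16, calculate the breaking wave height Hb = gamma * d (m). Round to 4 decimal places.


Hb = gamma * d
Hb = 1.16 * 4.97
Hb = 5.7652 m

5.7652


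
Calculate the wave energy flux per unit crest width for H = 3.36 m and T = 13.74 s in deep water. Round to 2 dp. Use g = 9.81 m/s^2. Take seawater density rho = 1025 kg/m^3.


P = rho * g^2 * H^2 * T / (32 * pi)
P = 1025 * 9.81^2 * 3.36^2 * 13.74 / (32 * pi)
P = 1025 * 96.2361 * 11.2896 * 13.74 / 100.53096
P = 152204.44 W/m

152204.44


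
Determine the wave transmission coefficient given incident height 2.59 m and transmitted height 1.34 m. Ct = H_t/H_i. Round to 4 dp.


Ct = H_t / H_i
Ct = 1.34 / 2.59
Ct = 0.5174

0.5174


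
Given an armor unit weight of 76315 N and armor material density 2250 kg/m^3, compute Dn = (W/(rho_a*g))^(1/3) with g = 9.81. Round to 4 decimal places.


V = W / (rho_a * g)
V = 76315 / (2250 * 9.81)
V = 76315 / 22072.50
V = 3.457470 m^3
Dn = V^(1/3) = 3.457470^(1/3)
Dn = 1.5121 m

1.5121


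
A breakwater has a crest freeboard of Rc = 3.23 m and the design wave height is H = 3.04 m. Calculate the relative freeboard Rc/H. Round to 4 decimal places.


Relative freeboard = Rc / H
= 3.23 / 3.04
= 1.0625

1.0625


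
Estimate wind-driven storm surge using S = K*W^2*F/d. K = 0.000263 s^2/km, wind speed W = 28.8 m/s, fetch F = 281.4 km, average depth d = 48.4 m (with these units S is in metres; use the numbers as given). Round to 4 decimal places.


S = K * W^2 * F / d
W^2 = 28.8^2 = 829.44
S = 0.000263 * 829.44 * 281.4 / 48.4
Numerator = 0.000263 * 829.44 * 281.4 = 61.385361
S = 61.385361 / 48.4 = 1.2683 m

1.2683


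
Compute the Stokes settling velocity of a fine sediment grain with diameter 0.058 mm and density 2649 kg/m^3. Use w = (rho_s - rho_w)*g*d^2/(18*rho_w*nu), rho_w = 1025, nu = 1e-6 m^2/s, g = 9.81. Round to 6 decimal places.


w = (rho_s - rho_w) * g * d^2 / (18 * rho_w * nu)
d = 0.058 mm = 0.000058 m
rho_s - rho_w = 2649 - 1025 = 1624
Numerator = 1624 * 9.81 * (0.000058)^2 = 0.000053593364
Denominator = 18 * 1025 * 1e-6 = 0.018450
w = 0.002905 m/s

0.002905


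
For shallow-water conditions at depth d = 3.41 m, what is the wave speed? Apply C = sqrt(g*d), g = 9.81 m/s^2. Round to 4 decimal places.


Using the shallow-water approximation:
C = sqrt(g * d) = sqrt(9.81 * 3.41)
C = sqrt(33.4521)
C = 5.7838 m/s

5.7838


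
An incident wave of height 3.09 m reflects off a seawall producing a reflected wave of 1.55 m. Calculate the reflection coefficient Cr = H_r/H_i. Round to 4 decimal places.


Cr = H_r / H_i
Cr = 1.55 / 3.09
Cr = 0.5016

0.5016


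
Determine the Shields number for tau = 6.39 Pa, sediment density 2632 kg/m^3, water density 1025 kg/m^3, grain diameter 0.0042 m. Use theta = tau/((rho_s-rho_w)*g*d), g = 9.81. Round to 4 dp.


theta = tau / ((rho_s - rho_w) * g * d)
rho_s - rho_w = 2632 - 1025 = 1607
Denominator = 1607 * 9.81 * 0.0042 = 66.211614
theta = 6.39 / 66.211614
theta = 0.0965

0.0965


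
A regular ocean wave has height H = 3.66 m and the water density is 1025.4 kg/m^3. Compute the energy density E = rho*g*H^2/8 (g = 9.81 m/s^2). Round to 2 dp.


E = (1/8) * rho * g * H^2
E = (1/8) * 1025.4 * 9.81 * 3.66^2
E = 0.125 * 1025.4 * 9.81 * 13.3956
E = 16843.58 J/m^2

16843.58


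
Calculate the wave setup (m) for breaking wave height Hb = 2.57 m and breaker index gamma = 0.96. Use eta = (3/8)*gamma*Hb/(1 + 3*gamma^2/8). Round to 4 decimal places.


eta = (3/8) * gamma * Hb / (1 + 3*gamma^2/8)
Numerator = (3/8) * 0.96 * 2.57 = 0.925200
Denominator = 1 + 3*0.96^2/8 = 1 + 0.345600 = 1.345600
eta = 0.925200 / 1.345600
eta = 0.6876 m

0.6876


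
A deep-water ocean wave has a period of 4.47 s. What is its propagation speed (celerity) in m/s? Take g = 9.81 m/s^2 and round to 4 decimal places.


We use the deep-water celerity formula:
C = g * T / (2 * pi)
C = 9.81 * 4.47 / (2 * 3.14159...)
C = 43.850700 / 6.283185
C = 6.9791 m/s

6.9791


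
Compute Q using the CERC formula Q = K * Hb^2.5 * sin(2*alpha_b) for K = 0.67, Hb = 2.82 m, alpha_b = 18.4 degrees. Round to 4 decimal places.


Q = K * Hb^2.5 * sin(2 * alpha_b)
Hb^2.5 = 2.82^2.5 = 13.354351
sin(2 * 18.4) = sin(36.8) = 0.599024
Q = 0.67 * 13.354351 * 0.599024
Q = 5.3597 m^3/s

5.3597


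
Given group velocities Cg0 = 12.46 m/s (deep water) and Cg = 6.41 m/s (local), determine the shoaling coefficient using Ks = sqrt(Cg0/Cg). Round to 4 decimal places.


Ks = sqrt(Cg0 / Cg)
Ks = sqrt(12.46 / 6.41)
Ks = sqrt(1.9438)
Ks = 1.3942

1.3942


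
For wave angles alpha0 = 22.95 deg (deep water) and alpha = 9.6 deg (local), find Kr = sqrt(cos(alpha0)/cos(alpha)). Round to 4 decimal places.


Kr = sqrt(cos(alpha0) / cos(alpha))
cos(22.95) = 0.920845
cos(9.6) = 0.985996
Kr = sqrt(0.920845 / 0.985996)
Kr = sqrt(0.933924)
Kr = 0.9664

0.9664


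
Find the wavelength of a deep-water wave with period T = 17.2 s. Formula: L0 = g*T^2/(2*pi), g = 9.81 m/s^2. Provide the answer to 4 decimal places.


L0 = g * T^2 / (2 * pi)
L0 = 9.81 * 17.2^2 / (2 * pi)
L0 = 9.81 * 295.8400 / 6.28319
L0 = 2902.1904 / 6.28319
L0 = 461.8979 m

461.8979


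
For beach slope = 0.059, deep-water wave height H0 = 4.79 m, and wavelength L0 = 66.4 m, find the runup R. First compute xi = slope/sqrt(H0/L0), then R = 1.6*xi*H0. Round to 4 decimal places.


xi = slope / sqrt(H0/L0)
H0/L0 = 4.79/66.4 = 0.072139
sqrt(0.072139) = 0.268586
xi = 0.059 / 0.268586 = 0.219669
R = 1.6 * xi * H0 = 1.6 * 0.219669 * 4.79
R = 1.6835 m

1.6835


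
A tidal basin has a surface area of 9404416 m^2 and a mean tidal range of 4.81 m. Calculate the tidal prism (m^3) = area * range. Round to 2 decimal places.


Tidal prism = Area * Tidal range
P = 9404416 * 4.81
P = 45235240.96 m^3

45235240.96


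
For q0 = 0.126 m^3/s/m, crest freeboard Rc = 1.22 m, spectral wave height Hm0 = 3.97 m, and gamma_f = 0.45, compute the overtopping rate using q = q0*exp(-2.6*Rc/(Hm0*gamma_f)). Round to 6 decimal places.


q = q0 * exp(-2.6 * Rc / (Hm0 * gamma_f))
Exponent = -2.6 * 1.22 / (3.97 * 0.45)
= -2.6 * 1.22 / 1.7865
= -1.775539
exp(-1.775539) = 0.169392
q = 0.126 * 0.169392
q = 0.021343 m^3/s/m

0.021343


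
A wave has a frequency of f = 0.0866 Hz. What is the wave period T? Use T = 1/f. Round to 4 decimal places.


T = 1 / f
T = 1 / 0.0866
T = 11.5473 s

11.5473


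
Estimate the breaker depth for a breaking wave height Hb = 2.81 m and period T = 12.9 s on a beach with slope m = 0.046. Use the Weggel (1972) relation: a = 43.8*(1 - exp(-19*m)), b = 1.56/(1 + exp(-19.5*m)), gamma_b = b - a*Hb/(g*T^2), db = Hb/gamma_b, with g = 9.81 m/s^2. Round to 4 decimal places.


a = 43.8 * (1 - exp(-19 * m))
exp(-19 * 0.046) = exp(-0.8740) = 0.417279
a = 43.8 * (1 - 0.417279) = 25.523176
b = 1.56 / (1 + exp(-19.5 * m))
exp(-19.5 * 0.046) = exp(-0.8970) = 0.407791
b = 1.56 / (1 + 0.407791) = 1.108119
Hb / (g * T^2) = 2.81 / (9.81 * 12.9^2) = 2.81 / 1632.4821 = 0.00172131
gamma_b = b - a * Hb/(g*T^2) = 1.108119 - 25.523176 * 0.00172131 = 1.064186
db = Hb / gamma_b = 2.81 / 1.064186
db = 2.6405 m

2.6405


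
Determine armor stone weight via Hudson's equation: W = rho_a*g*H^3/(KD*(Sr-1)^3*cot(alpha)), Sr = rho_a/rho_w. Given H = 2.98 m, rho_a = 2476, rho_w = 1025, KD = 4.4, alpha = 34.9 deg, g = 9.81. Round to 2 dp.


Sr = rho_a / rho_w = 2476 / 1025 = 2.415610
(Sr - 1) = 1.415610
(Sr - 1)^3 = 2.836813
cot(34.9) = 1 / tan(34.9) = 1 / 0.697610 = 1.433466
Numerator = 2476 * 9.81 * 2.98^3 = 642789.0057
Denominator = 4.4 * 2.836813 * 1.433466 = 17.892492
W = 642789.0057 / 17.892492
W = 35925.07 N

35925.07


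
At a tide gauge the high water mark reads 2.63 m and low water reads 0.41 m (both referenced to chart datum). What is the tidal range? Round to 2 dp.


Tidal range = High water - Low water
Tidal range = 2.63 - (0.41)
Tidal range = 2.22 m

2.22


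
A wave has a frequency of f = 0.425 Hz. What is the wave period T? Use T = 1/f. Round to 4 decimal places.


T = 1 / f
T = 1 / 0.425
T = 2.3529 s

2.3529


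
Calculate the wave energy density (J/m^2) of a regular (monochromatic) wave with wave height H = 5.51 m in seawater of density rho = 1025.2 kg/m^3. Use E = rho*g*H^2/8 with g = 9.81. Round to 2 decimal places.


E = (1/8) * rho * g * H^2
E = (1/8) * 1025.2 * 9.81 * 5.51^2
E = 0.125 * 1025.2 * 9.81 * 30.3601
E = 38167.25 J/m^2

38167.25


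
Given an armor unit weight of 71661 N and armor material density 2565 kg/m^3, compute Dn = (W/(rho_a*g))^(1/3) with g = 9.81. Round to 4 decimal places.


V = W / (rho_a * g)
V = 71661 / (2565 * 9.81)
V = 71661 / 25162.65
V = 2.847911 m^3
Dn = V^(1/3) = 2.847911^(1/3)
Dn = 1.4175 m

1.4175


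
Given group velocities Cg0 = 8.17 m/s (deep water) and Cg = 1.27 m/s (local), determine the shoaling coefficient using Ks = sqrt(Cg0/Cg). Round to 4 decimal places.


Ks = sqrt(Cg0 / Cg)
Ks = sqrt(8.17 / 1.27)
Ks = sqrt(6.4331)
Ks = 2.5363

2.5363


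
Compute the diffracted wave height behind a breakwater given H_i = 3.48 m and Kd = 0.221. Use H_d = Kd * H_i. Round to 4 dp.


H_d = Kd * H_i
H_d = 0.221 * 3.48
H_d = 0.7691 m

0.7691


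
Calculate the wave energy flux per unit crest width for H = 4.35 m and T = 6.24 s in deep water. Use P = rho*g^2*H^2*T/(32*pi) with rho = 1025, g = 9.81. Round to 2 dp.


P = rho * g^2 * H^2 * T / (32 * pi)
P = 1025 * 9.81^2 * 4.35^2 * 6.24 / (32 * pi)
P = 1025 * 96.2361 * 18.9225 * 6.24 / 100.53096
P = 115857.76 W/m

115857.76


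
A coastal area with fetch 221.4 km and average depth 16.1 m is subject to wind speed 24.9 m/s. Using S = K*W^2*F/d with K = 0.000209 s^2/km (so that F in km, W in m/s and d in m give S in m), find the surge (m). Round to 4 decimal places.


S = K * W^2 * F / d
W^2 = 24.9^2 = 620.01
S = 0.000209 * 620.01 * 221.4 / 16.1
Numerator = 0.000209 * 620.01 * 221.4 = 28.689475
S = 28.689475 / 16.1 = 1.7820 m

1.7820


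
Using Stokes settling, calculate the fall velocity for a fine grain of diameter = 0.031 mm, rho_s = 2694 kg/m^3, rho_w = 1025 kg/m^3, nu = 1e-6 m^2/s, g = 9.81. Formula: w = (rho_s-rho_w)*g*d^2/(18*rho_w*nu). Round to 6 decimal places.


w = (rho_s - rho_w) * g * d^2 / (18 * rho_w * nu)
d = 0.031 mm = 0.000031 m
rho_s - rho_w = 2694 - 1025 = 1669
Numerator = 1669 * 9.81 * (0.000031)^2 = 0.000015734347
Denominator = 18 * 1025 * 1e-6 = 0.018450
w = 0.000853 m/s

0.000853


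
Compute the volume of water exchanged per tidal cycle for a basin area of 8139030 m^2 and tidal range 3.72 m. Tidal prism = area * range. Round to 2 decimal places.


Tidal prism = Area * Tidal range
P = 8139030 * 3.72
P = 30277191.60 m^3

30277191.60


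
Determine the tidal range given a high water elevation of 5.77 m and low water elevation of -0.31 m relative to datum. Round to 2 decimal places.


Tidal range = High water - Low water
Tidal range = 5.77 - (-0.31)
Tidal range = 6.08 m

6.08


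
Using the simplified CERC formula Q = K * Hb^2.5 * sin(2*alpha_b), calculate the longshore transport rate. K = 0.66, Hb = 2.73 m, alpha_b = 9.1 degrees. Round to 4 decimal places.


Q = K * Hb^2.5 * sin(2 * alpha_b)
Hb^2.5 = 2.73^2.5 = 12.314212
sin(2 * 9.1) = sin(18.2) = 0.312335
Q = 0.66 * 12.314212 * 0.312335
Q = 2.5385 m^3/s

2.5385


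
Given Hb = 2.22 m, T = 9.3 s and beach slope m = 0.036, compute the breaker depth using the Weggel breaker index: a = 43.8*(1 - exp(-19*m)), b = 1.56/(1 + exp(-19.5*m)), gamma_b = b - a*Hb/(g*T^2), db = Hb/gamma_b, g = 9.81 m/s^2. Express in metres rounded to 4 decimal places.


a = 43.8 * (1 - exp(-19 * m))
exp(-19 * 0.036) = exp(-0.6840) = 0.504595
a = 43.8 * (1 - 0.504595) = 21.698758
b = 1.56 / (1 + exp(-19.5 * m))
exp(-19.5 * 0.036) = exp(-0.7020) = 0.495593
b = 1.56 / (1 + 0.495593) = 1.043064
Hb / (g * T^2) = 2.22 / (9.81 * 9.3^2) = 2.22 / 848.4669 = 0.00261648
gamma_b = b - a * Hb/(g*T^2) = 1.043064 - 21.698758 * 0.00261648 = 0.986290
db = Hb / gamma_b = 2.22 / 0.986290
db = 2.2509 m

2.2509


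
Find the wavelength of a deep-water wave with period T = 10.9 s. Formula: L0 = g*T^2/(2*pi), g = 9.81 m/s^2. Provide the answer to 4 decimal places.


L0 = g * T^2 / (2 * pi)
L0 = 9.81 * 10.9^2 / (2 * pi)
L0 = 9.81 * 118.8100 / 6.28319
L0 = 1165.5261 / 6.28319
L0 = 185.4992 m

185.4992


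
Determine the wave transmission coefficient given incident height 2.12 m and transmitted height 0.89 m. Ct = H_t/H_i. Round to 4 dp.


Ct = H_t / H_i
Ct = 0.89 / 2.12
Ct = 0.4198

0.4198


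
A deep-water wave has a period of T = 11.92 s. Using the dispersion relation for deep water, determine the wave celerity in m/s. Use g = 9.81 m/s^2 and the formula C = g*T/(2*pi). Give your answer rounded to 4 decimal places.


We use the deep-water celerity formula:
C = g * T / (2 * pi)
C = 9.81 * 11.92 / (2 * 3.14159...)
C = 116.935200 / 6.283185
C = 18.6108 m/s

18.6108


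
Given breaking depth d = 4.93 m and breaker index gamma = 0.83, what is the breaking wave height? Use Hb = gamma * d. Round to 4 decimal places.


Hb = gamma * d
Hb = 0.83 * 4.93
Hb = 4.0919 m

4.0919


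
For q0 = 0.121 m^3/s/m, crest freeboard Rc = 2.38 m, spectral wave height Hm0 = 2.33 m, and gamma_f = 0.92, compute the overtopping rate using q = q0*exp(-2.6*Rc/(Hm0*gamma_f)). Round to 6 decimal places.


q = q0 * exp(-2.6 * Rc / (Hm0 * gamma_f))
Exponent = -2.6 * 2.38 / (2.33 * 0.92)
= -2.6 * 2.38 / 2.1436
= -2.886733
exp(-2.886733) = 0.055758
q = 0.121 * 0.055758
q = 0.006747 m^3/s/m

0.006747


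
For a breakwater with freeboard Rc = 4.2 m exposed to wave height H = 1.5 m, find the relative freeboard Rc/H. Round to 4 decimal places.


Relative freeboard = Rc / H
= 4.2 / 1.5
= 2.8000

2.8000


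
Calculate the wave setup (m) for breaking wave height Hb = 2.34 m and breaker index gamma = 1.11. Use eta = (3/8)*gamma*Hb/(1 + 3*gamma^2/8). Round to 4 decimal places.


eta = (3/8) * gamma * Hb / (1 + 3*gamma^2/8)
Numerator = (3/8) * 1.11 * 2.34 = 0.974025
Denominator = 1 + 3*1.11^2/8 = 1 + 0.462038 = 1.462038
eta = 0.974025 / 1.462038
eta = 0.6662 m

0.6662


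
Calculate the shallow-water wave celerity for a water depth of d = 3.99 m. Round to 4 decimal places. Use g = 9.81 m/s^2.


Using the shallow-water approximation:
C = sqrt(g * d) = sqrt(9.81 * 3.99)
C = sqrt(39.1419)
C = 6.2563 m/s

6.2563


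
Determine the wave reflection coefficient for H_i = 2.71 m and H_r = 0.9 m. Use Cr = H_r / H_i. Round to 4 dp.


Cr = H_r / H_i
Cr = 0.9 / 2.71
Cr = 0.3321

0.3321


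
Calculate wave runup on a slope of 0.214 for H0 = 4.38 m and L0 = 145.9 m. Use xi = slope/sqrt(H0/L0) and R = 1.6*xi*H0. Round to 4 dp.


xi = slope / sqrt(H0/L0)
H0/L0 = 4.38/145.9 = 0.030021
sqrt(0.030021) = 0.173264
xi = 0.214 / 0.173264 = 1.235106
R = 1.6 * xi * H0 = 1.6 * 1.235106 * 4.38
R = 8.6556 m

8.6556


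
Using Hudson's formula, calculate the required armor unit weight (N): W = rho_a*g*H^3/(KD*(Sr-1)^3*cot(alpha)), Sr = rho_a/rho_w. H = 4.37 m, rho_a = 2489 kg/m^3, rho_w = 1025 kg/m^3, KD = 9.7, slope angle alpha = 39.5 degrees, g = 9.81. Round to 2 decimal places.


Sr = rho_a / rho_w = 2489 / 1025 = 2.428293
(Sr - 1) = 1.428293
(Sr - 1)^3 = 2.913746
cot(39.5) = 1 / tan(39.5) = 1 / 0.824336 = 1.213097
Numerator = 2489 * 9.81 * 4.37^3 = 2037690.4727
Denominator = 9.7 * 2.913746 * 1.213097 = 34.286164
W = 2037690.4727 / 34.286164
W = 59431.86 N

59431.86


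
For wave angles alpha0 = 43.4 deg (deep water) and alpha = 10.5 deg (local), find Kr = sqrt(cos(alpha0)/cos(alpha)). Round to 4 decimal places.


Kr = sqrt(cos(alpha0) / cos(alpha))
cos(43.4) = 0.726575
cos(10.5) = 0.983255
Kr = sqrt(0.726575 / 0.983255)
Kr = sqrt(0.738948)
Kr = 0.8596

0.8596


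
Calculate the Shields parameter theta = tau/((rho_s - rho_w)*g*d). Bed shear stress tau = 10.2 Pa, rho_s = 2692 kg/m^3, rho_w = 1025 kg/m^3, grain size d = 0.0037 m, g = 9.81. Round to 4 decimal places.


theta = tau / ((rho_s - rho_w) * g * d)
rho_s - rho_w = 2692 - 1025 = 1667
Denominator = 1667 * 9.81 * 0.0037 = 60.507099
theta = 10.2 / 60.507099
theta = 0.1686

0.1686


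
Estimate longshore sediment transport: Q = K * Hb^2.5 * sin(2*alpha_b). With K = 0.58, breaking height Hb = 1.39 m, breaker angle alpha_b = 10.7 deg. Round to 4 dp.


Q = K * Hb^2.5 * sin(2 * alpha_b)
Hb^2.5 = 1.39^2.5 = 2.277912
sin(2 * 10.7) = sin(21.4) = 0.364877
Q = 0.58 * 2.277912 * 0.364877
Q = 0.4821 m^3/s

0.4821


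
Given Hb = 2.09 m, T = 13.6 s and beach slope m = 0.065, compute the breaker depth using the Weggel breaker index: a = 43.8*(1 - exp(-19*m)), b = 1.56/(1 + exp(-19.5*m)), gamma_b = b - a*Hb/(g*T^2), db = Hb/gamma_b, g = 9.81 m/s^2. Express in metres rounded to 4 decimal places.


a = 43.8 * (1 - exp(-19 * m))
exp(-19 * 0.065) = exp(-1.2350) = 0.290835
a = 43.8 * (1 - 0.290835) = 31.061437
b = 1.56 / (1 + exp(-19.5 * m))
exp(-19.5 * 0.065) = exp(-1.2675) = 0.281535
b = 1.56 / (1 + 0.281535) = 1.217291
Hb / (g * T^2) = 2.09 / (9.81 * 13.6^2) = 2.09 / 1814.4576 = 0.00115186
gamma_b = b - a * Hb/(g*T^2) = 1.217291 - 31.061437 * 0.00115186 = 1.181512
db = Hb / gamma_b = 2.09 / 1.181512
db = 1.7689 m

1.7689


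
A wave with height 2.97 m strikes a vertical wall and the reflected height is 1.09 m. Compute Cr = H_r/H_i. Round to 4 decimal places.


Cr = H_r / H_i
Cr = 1.09 / 2.97
Cr = 0.3670

0.3670


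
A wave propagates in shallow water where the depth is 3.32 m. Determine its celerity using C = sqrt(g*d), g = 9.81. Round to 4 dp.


Using the shallow-water approximation:
C = sqrt(g * d) = sqrt(9.81 * 3.32)
C = sqrt(32.5692)
C = 5.7069 m/s

5.7069


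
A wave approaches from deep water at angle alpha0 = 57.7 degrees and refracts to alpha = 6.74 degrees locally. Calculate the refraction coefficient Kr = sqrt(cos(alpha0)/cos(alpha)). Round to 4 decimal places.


Kr = sqrt(cos(alpha0) / cos(alpha))
cos(57.7) = 0.534352
cos(6.74) = 0.993089
Kr = sqrt(0.534352 / 0.993089)
Kr = sqrt(0.538071)
Kr = 0.7335

0.7335


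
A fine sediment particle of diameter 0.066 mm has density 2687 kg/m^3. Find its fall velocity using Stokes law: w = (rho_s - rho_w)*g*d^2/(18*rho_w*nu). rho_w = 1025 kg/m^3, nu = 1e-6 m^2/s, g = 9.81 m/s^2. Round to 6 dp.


w = (rho_s - rho_w) * g * d^2 / (18 * rho_w * nu)
d = 0.066 mm = 0.000066 m
rho_s - rho_w = 2687 - 1025 = 1662
Numerator = 1662 * 9.81 * (0.000066)^2 = 0.000071021182
Denominator = 18 * 1025 * 1e-6 = 0.018450
w = 0.003849 m/s

0.003849


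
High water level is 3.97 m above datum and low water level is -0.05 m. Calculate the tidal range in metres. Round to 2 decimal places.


Tidal range = High water - Low water
Tidal range = 3.97 - (-0.05)
Tidal range = 4.02 m

4.02


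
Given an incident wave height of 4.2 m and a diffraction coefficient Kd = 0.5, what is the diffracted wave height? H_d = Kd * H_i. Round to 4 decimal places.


H_d = Kd * H_i
H_d = 0.5 * 4.2
H_d = 2.1000 m

2.1000


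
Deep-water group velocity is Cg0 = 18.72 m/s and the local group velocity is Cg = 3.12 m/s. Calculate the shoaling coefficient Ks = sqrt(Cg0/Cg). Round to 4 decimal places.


Ks = sqrt(Cg0 / Cg)
Ks = sqrt(18.72 / 3.12)
Ks = sqrt(6.0000)
Ks = 2.4495

2.4495


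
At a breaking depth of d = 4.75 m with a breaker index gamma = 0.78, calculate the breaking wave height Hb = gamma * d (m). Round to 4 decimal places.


Hb = gamma * d
Hb = 0.78 * 4.75
Hb = 3.7050 m

3.7050


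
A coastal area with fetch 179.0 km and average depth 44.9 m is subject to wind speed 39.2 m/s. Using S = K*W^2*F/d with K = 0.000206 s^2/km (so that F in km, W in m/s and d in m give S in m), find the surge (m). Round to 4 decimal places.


S = K * W^2 * F / d
W^2 = 39.2^2 = 1536.64
S = 0.000206 * 1536.64 * 179.0 / 44.9
Numerator = 0.000206 * 1536.64 * 179.0 = 56.662063
S = 56.662063 / 44.9 = 1.2620 m

1.2620


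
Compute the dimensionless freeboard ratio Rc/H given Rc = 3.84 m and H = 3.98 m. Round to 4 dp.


Relative freeboard = Rc / H
= 3.84 / 3.98
= 0.9648

0.9648


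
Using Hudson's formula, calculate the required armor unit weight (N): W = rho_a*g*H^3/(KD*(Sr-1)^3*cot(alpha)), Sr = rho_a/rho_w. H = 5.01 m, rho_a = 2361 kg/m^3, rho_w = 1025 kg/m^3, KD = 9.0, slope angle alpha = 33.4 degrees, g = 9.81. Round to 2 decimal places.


Sr = rho_a / rho_w = 2361 / 1025 = 2.303415
(Sr - 1) = 1.303415
(Sr - 1)^3 = 2.214358
cot(33.4) = 1 / tan(33.4) = 1 / 0.659379 = 1.516580
Numerator = 2361 * 9.81 * 5.01^3 = 2912582.0728
Denominator = 9.0 * 2.214358 * 1.516580 = 30.224248
W = 2912582.0728 / 30.224248
W = 96365.74 N

96365.74


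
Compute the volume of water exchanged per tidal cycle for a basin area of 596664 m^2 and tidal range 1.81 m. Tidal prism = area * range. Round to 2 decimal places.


Tidal prism = Area * Tidal range
P = 596664 * 1.81
P = 1079961.84 m^3

1079961.84


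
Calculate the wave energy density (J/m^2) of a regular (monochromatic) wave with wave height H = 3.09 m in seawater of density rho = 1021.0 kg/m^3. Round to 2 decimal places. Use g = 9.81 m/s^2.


E = (1/8) * rho * g * H^2
E = (1/8) * 1021.0 * 9.81 * 3.09^2
E = 0.125 * 1021.0 * 9.81 * 9.5481
E = 11954.23 J/m^2

11954.23


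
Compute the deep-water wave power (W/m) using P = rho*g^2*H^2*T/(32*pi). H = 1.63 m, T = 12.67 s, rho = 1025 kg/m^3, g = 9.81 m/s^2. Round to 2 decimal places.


P = rho * g^2 * H^2 * T / (32 * pi)
P = 1025 * 9.81^2 * 1.63^2 * 12.67 / (32 * pi)
P = 1025 * 96.2361 * 2.6569 * 12.67 / 100.53096
P = 33030.40 W/m

33030.40


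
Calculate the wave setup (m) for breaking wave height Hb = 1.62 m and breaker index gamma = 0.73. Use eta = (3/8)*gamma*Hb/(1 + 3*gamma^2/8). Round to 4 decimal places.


eta = (3/8) * gamma * Hb / (1 + 3*gamma^2/8)
Numerator = (3/8) * 0.73 * 1.62 = 0.443475
Denominator = 1 + 3*0.73^2/8 = 1 + 0.199838 = 1.199838
eta = 0.443475 / 1.199838
eta = 0.3696 m

0.3696


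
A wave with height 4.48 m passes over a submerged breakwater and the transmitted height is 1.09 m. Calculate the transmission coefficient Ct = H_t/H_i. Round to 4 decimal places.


Ct = H_t / H_i
Ct = 1.09 / 4.48
Ct = 0.2433

0.2433


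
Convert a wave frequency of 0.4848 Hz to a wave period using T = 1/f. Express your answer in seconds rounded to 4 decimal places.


T = 1 / f
T = 1 / 0.4848
T = 2.0627 s

2.0627


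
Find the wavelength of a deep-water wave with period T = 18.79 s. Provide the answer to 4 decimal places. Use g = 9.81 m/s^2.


L0 = g * T^2 / (2 * pi)
L0 = 9.81 * 18.79^2 / (2 * pi)
L0 = 9.81 * 353.0641 / 6.28319
L0 = 3463.5588 / 6.28319
L0 = 551.2425 m

551.2425


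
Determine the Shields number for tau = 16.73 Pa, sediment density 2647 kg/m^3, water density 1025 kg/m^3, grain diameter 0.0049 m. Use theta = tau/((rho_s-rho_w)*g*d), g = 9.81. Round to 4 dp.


theta = tau / ((rho_s - rho_w) * g * d)
rho_s - rho_w = 2647 - 1025 = 1622
Denominator = 1622 * 9.81 * 0.0049 = 77.967918
theta = 16.73 / 77.967918
theta = 0.2146

0.2146


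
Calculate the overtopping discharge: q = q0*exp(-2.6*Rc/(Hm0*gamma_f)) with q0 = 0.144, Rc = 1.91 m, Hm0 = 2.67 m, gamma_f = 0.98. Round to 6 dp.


q = q0 * exp(-2.6 * Rc / (Hm0 * gamma_f))
Exponent = -2.6 * 1.91 / (2.67 * 0.98)
= -2.6 * 1.91 / 2.6166
= -1.897883
exp(-1.897883) = 0.149886
q = 0.144 * 0.149886
q = 0.021584 m^3/s/m

0.021584


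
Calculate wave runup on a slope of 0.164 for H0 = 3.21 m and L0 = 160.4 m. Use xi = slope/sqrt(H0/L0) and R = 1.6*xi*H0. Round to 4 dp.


xi = slope / sqrt(H0/L0)
H0/L0 = 3.21/160.4 = 0.020012
sqrt(0.020012) = 0.141465
xi = 0.164 / 0.141465 = 1.159294
R = 1.6 * xi * H0 = 1.6 * 1.159294 * 3.21
R = 5.9541 m

5.9541


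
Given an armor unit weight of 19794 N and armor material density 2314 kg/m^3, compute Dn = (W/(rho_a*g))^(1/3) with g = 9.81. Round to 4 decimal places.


V = W / (rho_a * g)
V = 19794 / (2314 * 9.81)
V = 19794 / 22700.34
V = 0.871969 m^3
Dn = V^(1/3) = 0.871969^(1/3)
Dn = 0.9554 m

0.9554
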